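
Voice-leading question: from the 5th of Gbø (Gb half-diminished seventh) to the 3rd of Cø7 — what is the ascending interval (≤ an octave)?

A2

Gbø (Gb half-diminished seventh) has Dbb as its 5th, and Cø7 has Eb as its 3rd.
2 letter names make it a second; at 3 semitones (a half step wider than major) the quality is augmented.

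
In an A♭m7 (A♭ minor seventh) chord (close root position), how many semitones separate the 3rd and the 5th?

Spelling the chord: A♭, C♭, E♭, G♭.
C♭ to E♭ is a major third: 4 semitones.

4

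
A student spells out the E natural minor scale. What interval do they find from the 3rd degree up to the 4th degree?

The scale runs E F♯ G A B C D.
That puts G below A.
Counting 2 letters and 2 half steps from G gives a major second.

major second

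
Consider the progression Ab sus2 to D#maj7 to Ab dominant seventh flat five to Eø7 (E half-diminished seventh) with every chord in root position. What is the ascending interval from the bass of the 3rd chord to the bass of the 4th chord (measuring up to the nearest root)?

The roots are Ab and E.
From Ab to E: 8 semitones over a fifth = augmented.

augmented fifth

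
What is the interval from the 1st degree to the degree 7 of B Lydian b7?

The scale runs B C♯ D♯ E♯ F♯ G♯ A.
That puts B below A.
B up to A is 10 semitones, a half step narrower than a major seventh, so the interval is minor.

minor seventh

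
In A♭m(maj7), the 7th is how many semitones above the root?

A♭m(maj7) is spelled A♭ C♭ E♭ G.
A♭ to G is a major seventh: 11 semitones.

11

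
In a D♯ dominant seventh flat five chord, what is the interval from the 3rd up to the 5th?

diminished third

D♯7b5: D♯–F𝄪–A–C♯.
So we need the interval from F𝄪 up to A.
F𝄪 up to A is 2 semitones, a whole step narrower than a major third, so the interval is diminished.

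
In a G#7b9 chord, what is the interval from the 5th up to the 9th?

diminished fifth

G#7b9 is spelled G# B# D# F# A.
That puts D# below A.
From D# to A: 6 semitones over a fifth = diminished.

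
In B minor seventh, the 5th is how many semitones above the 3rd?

4

B minor seventh is spelled B-D-F#-A.
D to F# is a major third: 4 semitones.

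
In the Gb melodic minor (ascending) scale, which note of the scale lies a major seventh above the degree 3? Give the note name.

The scale is Gb Ab Bbb Cb Db Eb F.
The degree 3 is Bbb; a major seventh above that is Ab — scale degree 2.

Ab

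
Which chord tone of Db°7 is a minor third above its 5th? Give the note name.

Cbb

Db°7 is spelled Db, Fb, Abb, Cbb.
The 5th is Abb. A minor third above Abb is Cbb.
Cbb is the chord's 7th.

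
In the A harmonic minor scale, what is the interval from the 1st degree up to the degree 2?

major second

A harmonic minor: A B C D E F G♯.
So we need the interval from A up to B.
A up to B spans 2 letter names and 2 semitones — a major second.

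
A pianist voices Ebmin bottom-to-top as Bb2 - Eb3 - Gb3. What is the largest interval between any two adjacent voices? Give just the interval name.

perfect fourth

Adjacent intervals: Bb2→Eb3 = perfect fourth; Eb3→Gb3 = minor third.
The largest is Bb2 to Eb3, a perfect fourth (5 semitones).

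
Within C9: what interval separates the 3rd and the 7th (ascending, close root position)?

diminished 5th

C9 (C dominant ninth) is spelled C, E, G, B♭, D.
The 3rd is E and the 7th is B♭.
E up to B♭ is 6 semitones, a half step narrower than a perfect fifth, so the interval is diminished.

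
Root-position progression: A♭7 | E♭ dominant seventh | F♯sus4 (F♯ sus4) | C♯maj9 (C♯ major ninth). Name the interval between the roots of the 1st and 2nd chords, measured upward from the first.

perfect fifth

The roots are A♭ and E♭.
Counting 5 letters and 7 half steps from A♭ gives a perfect fifth.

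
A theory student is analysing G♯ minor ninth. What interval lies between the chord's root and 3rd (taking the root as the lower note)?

minor third

G♯min9 is spelled G♯-B-D♯-F♯-A♯.
The root is G♯ and the 3rd is B.
3 letter names make it a third; at 3 semitones (a half step narrower than major) the quality is minor.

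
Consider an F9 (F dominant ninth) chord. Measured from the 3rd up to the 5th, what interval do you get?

minor third

F9 (F dominant ninth): F-A-C-E♭-G.
3rd = A; 5th = C.
A up to C is 3 semitones, a half step narrower than a major third, so the interval is minor.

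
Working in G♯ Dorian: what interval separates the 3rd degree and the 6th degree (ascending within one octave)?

augmented fourth

The scale runs G♯ A♯ B C♯ D♯ E♯ F♯.
The 3rd degree is B and the scale degree 6 is E♯.
B up to E♯ is 6 semitones, a half step wider than a perfect fourth, so the interval is augmented.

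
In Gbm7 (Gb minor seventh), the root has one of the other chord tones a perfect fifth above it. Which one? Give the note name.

Db

Gbmin7 (Gb minor seventh): Gb, Bbb, Db, Fb.
The root is Gb. A perfect fifth above Gb is Db.
Db is the chord's 5th.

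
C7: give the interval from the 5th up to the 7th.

Spelling the chord: C, E, G, Bb.
So we need the interval from G up to Bb.
From G to Bb: 3 semitones over a third = minor.

m3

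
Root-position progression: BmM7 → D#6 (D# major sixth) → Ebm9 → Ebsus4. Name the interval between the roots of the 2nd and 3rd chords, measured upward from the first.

The roots are D# and Eb.
2 letter names make it a second; at 0 semitones (a whole step narrower than major) the quality is diminished.

d2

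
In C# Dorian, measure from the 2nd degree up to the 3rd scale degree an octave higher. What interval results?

minor ninth

Spelling C# Dorian: C# D# E F# G# A# B.
2nd degree = D#; 3rd scale degree (up an octave) = E.
From D# to E: 13 semitones over a ninth = minor.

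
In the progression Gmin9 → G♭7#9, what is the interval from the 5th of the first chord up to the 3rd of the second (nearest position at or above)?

m6

Gmin9 has D as its 5th, and G♭7#9 has B♭ as its 3rd.
From D to B♭: 8 semitones over a sixth = minor.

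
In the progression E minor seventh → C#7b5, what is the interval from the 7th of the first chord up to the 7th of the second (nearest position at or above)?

The 7th of E minor seventh is D; the 7th of C#7b5 is B.
Counting 6 letters and 9 half steps from D gives a major sixth.

major 6th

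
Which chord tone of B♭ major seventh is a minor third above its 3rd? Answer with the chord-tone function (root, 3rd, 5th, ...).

5th

The chord tones of B♭maj7 (B♭ major seventh) are B♭, D, F, A.
The 3rd is D. A minor third above D is F.
F is the chord's 5th.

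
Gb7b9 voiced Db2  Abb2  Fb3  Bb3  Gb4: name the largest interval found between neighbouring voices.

Adjacent intervals: Db2→Abb2 = diminished fifth; Abb2→Fb3 = major sixth; Fb3→Bb3 = augmented fourth; Bb3→Gb4 = minor sixth.
The largest is Abb2 to Fb3, a major sixth (9 semitones).

major sixth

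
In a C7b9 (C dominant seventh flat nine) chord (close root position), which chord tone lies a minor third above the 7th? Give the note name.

Db

Spelling the chord: C, E, G, Bb, Db.
The 7th is Bb. A minor third above Bb is Db.
Db is the chord's 9th.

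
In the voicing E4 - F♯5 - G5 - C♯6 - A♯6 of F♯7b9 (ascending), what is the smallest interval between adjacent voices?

minor 2nd

Adjacent intervals: E4→F♯5 = major ninth; F♯5→G5 = minor second; G5→C♯6 = augmented fourth; C♯6→A♯6 = major sixth.
The smallest is F♯5 to G5, a minor second (1 semitone).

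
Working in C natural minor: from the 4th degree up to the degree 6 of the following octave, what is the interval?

Spelling C natural minor: C D E♭ F G A♭ B♭.
The 4th degree is F and the degree 6 (up an octave) is A♭.
From F to A♭: 15 semitones over a tenth = minor.

minor tenth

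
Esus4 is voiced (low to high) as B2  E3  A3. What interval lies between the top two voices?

perfect 4th

Those voices are E3 and A3.
Counting 4 letters and 5 half steps from E gives a perfect fourth.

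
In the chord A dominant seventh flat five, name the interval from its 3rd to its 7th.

diminished fifth

Spelling the chord: A-C#-Eb-G.
That puts C# below G.
From C# to G: 6 semitones over a fifth = diminished.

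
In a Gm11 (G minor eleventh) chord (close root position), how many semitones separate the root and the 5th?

Spelling the chord: G-Bb-D-F-A-C.
G to D is a perfect fifth: 7 semitones.

7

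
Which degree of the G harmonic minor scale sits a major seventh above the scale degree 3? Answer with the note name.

A

The scale is G A Bb C D Eb F#.
The scale degree 3 is Bb; a major seventh above that is A — scale degree 2.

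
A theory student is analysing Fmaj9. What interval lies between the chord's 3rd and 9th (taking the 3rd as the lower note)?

Spelling the chord: F A C E G.
The 3rd is A and the 9th is G.
From A to G: 10 semitones over a seventh = minor.

minor 7th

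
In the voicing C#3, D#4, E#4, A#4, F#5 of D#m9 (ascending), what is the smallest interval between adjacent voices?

M2

Adjacent intervals: C#3→D#4 = major ninth; D#4→E#4 = major second; E#4→A#4 = perfect fourth; A#4→F#5 = minor sixth.
The smallest is D#4 to E#4, a major second (2 semitones).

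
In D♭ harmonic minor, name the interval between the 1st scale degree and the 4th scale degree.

Spelling D♭ harmonic minor: D♭ E♭ F♭ G♭ A♭ B𝄫 C.
So we need the interval from D♭ up to G♭.
From D♭ to G♭ is 5 semitones, exactly the perfect fourth.

P4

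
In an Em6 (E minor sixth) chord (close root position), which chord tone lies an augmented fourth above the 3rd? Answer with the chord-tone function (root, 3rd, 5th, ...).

The chord tones of Emin6 are E G B C#.
The 3rd is G. An augmented fourth above G is C#.
C# is the chord's 6th.

6th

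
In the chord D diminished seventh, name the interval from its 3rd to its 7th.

diminished fifth

The chord tones of Ddim7 are D-F-A♭-C♭.
The 3rd is F and the 7th is C♭.
F up to C♭ is 6 semitones, a half step narrower than a perfect fifth, so the interval is diminished.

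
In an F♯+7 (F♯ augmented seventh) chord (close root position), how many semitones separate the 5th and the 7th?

The chord tones of F♯+7 (F♯ augmented seventh) are F♯ A♯ C𝄪 E.
C𝄪 to E is a diminished third: 2 semitones.

2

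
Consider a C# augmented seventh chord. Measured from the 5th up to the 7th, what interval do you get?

diminished third

C#aug7: C#–E#–G##–B.
So we need the interval from G## up to B.
3 letter names make it a third; at 2 semitones (a whole step narrower than major) the quality is diminished.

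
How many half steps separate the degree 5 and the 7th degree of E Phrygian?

The scale is E F G A B C D.
B up to D is a minor third — 3 semitones.

3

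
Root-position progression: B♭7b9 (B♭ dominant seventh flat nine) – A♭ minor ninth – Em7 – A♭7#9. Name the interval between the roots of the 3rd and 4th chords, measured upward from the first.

diminished fourth

The roots are E and A♭.
4 letter names make it a fourth; at 4 semitones (a half step narrower than perfect) the quality is diminished.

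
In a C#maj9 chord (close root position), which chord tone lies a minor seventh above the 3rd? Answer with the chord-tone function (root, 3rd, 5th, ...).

9th

Spelling the chord: C#-E#-G#-B#-D#.
The 3rd is E#. A minor seventh above E# is D#.
D# is the chord's 9th.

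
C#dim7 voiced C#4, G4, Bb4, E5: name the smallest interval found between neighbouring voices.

Adjacent intervals: C#4→G4 = diminished fifth; G4→Bb4 = minor third; Bb4→E5 = augmented fourth.
The smallest is G4 to Bb4, a minor third (3 semitones).

m3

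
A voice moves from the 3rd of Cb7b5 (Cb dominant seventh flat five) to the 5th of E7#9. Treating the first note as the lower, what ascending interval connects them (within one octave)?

Cb7b5 (Cb dominant seventh flat five) has Eb as its 3rd, and E7#9 has B as its 5th.
Eb up to B is 8 semitones, a half step wider than a perfect fifth, so the interval is augmented.

augmented fifth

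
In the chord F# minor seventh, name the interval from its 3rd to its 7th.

F#min7: F#–A–C#–E.
3rd = A; 7th = E.
A up to E spans 5 letter names and 7 semitones — a perfect fifth.

perfect fifth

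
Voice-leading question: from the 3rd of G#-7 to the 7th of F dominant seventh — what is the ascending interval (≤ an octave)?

diminished fourth

G#-7 has B as its 3rd, and F dominant seventh has Eb as its 7th.
B up to Eb is 4 semitones, a half step narrower than a perfect fourth, so the interval is diminished.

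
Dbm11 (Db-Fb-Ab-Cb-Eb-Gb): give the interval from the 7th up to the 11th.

That puts Cb below Gb.
Counting 5 letters and 7 half steps from Cb gives a perfect fifth.

perfect fifth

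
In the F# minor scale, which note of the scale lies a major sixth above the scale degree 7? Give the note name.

The scale is F# G# A B C# D E.
The scale degree 7 is E; a major sixth above that is C# — scale degree 5.

C#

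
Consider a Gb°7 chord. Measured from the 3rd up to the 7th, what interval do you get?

Gbdim7 is spelled Gb, Bbb, Dbb, Fbb.
The 3rd is Bbb and the 7th is Fbb.
5 letter names make it a fifth; at 6 semitones (a half step narrower than perfect) the quality is diminished.

diminished fifth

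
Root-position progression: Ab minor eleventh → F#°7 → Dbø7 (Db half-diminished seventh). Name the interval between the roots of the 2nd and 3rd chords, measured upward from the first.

d6

The roots are F# and Db.
6 letter names make it a sixth; at 7 semitones (a whole step narrower than major) the quality is diminished.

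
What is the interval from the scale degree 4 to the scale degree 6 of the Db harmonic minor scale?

minor third

Spelling the Db harmonic minor scale: Db Eb Fb Gb Ab Bbb C.
Scale degree 4 = Gb; degree 6 = Bbb.
From Gb to Bbb: 3 semitones over a third = minor.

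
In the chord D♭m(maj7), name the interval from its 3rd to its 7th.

Spelling the chord: D♭–F♭–A♭–C.
The 3rd is F♭ and the 7th is C.
5 letter names make it a fifth; at 8 semitones (a half step wider than perfect) the quality is augmented.

augmented 5th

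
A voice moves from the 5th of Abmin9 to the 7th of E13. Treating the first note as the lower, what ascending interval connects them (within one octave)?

major seventh

The 5th of Abmin9 is Eb; the 7th of E13 is D.
Eb up to D spans 7 letter names and 11 semitones — a major seventh.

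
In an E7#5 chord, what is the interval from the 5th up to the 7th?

diminished third

The chord tones of E7#5 (E augmented seventh) are E, G♯, B♯, D.
So we need the interval from B♯ up to D.
3 letter names make it a third; at 2 semitones (a whole step narrower than major) the quality is diminished.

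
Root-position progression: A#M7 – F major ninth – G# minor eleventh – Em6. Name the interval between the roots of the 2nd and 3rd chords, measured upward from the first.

augmented second

The roots are F and G#.
2 letter names make it a second; at 3 semitones (a half step wider than major) the quality is augmented.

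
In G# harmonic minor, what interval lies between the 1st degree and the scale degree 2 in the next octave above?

Spelling G# harmonic minor: G# A# B C# D# E F##.
The 1st degree is G# and the degree 2 (up an octave) is A#.
Counting 9 letters and 14 half steps from G# gives a major ninth.

major 9th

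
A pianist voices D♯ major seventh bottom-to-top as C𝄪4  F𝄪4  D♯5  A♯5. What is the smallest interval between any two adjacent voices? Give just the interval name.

perfect 4th

Adjacent intervals: C𝄪4→F𝄪4 = perfect fourth; F𝄪4→D♯5 = minor sixth; D♯5→A♯5 = perfect fifth.
The smallest is C𝄪4 to F𝄪4, a perfect fourth (5 semitones).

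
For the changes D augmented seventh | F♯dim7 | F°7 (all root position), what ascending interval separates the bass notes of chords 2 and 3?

The roots are F♯ and F.
F♯ up to F is 11 semitones, a half step narrower than a perfect octave, so the interval is diminished.

diminished octave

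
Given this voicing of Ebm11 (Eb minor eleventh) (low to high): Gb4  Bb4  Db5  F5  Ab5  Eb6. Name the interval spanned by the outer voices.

The outer voices are Gb4 and Eb6.
Counting 13 letters and 21 half steps from Gb gives a major thirteenth.

major thirteenth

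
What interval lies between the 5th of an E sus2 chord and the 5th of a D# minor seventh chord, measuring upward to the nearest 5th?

major 7th

E sus2 has B as its 5th, and D# minor seventh has A# as its 5th.
From B to A# is 11 semitones, exactly the major seventh.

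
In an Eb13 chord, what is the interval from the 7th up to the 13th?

Eb13 (Eb dominant thirteenth): Eb, G, Bb, Db, F, C.
7th = Db; 13th = C.
From Db to C is 11 semitones, exactly the major seventh.

major seventh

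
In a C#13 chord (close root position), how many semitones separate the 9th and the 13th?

The chord tones of C#13 are C#-E#-G#-B-D#-A#.
D# to A# is a perfect fifth: 7 semitones.

7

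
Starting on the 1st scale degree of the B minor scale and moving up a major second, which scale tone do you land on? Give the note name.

The scale is B C# D E F# G A.
The 1st scale degree is B; a major second above that is C# — scale degree 2.

C#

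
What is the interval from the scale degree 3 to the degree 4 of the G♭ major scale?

minor second

The scale runs G♭ A♭ B♭ C♭ D♭ E♭ F.
That puts B♭ below C♭.
From B♭ to C♭: 1 semitone over a second = minor.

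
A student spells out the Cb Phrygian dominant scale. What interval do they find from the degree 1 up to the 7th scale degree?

minor seventh

Spelling the Cb Phrygian dominant scale: Cb Dbb Eb Fb Gb Abb Bbb.
Degree 1 = Cb; 7th scale degree = Bbb.
Cb up to Bbb is 10 semitones, a half step narrower than a major seventh, so the interval is minor.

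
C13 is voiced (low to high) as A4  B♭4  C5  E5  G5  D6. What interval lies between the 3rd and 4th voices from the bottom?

Those voices are C5 and E5.
C up to E spans 3 letter names and 4 semitones — a major third.

major third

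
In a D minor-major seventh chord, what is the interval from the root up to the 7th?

DmM7 (D minor-major seventh) is spelled D–F–A–C#.
Root = D; 7th = C#.
D up to C# spans 7 letter names and 11 semitones — a major seventh.

major 7th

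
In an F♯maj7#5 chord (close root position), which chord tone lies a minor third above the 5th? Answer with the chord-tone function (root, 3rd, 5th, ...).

The chord tones of F♯ augmented major seventh are F♯-A♯-C𝄪-E♯.
The 5th is C𝄪. A minor third above C𝄪 is E♯.
E♯ is the chord's 7th.

7th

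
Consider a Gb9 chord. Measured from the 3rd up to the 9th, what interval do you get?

Gb9 is spelled Gb–Bb–Db–Fb–Ab.
So we need the interval from Bb up to Ab.
Bb up to Ab is 10 semitones, a half step narrower than a major seventh, so the interval is minor.

m7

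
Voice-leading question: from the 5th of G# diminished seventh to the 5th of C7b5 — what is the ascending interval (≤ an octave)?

G# diminished seventh has D as its 5th, and C7b5 has Gb as its 5th.
D up to Gb is 4 semitones, a half step narrower than a perfect fourth, so the interval is diminished.

diminished 4th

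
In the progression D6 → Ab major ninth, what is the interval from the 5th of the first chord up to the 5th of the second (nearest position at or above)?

diminished fifth

D6 has A as its 5th, and Ab major ninth has Eb as its 5th.
5 letter names make it a fifth; at 6 semitones (a half step narrower than perfect) the quality is diminished.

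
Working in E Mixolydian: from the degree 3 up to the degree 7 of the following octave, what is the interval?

The scale runs E F# G# A B C# D.
That puts G# below D.
From G# to D: 18 semitones over a twelfth = diminished.

diminished twelfth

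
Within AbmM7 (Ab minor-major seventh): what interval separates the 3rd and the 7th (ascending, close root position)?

Spelling the chord: Ab–Cb–Eb–G.
The 3rd is Cb and the 7th is G.
5 letter names make it a fifth; at 8 semitones (a half step wider than perfect) the quality is augmented.

A5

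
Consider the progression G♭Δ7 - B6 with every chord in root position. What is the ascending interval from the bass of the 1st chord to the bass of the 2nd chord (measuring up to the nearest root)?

The roots are G♭ and B.
3 letter names make it a third; at 5 semitones (a half step wider than major) the quality is augmented.

A3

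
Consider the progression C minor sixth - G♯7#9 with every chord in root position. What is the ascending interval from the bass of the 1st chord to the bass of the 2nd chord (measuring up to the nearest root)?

The roots are C and G♯.
From C to G♯: 8 semitones over a fifth = augmented.

A5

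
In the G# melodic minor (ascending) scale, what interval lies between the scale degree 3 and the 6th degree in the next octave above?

augmented eleventh

The scale runs G# A# B C# D# E# F##.
The scale degree 3 is B and the scale degree 6 (up an octave) is E#.
11 letter names make it an eleventh; at 18 semitones (a half step wider than perfect) the quality is augmented.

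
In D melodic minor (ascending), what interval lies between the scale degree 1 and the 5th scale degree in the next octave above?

D melodic minor: D E F G A B C#.
So we need the interval from D up to A.
D up to A spans 12 letter names and 19 semitones — a perfect twelfth.

perfect twelfth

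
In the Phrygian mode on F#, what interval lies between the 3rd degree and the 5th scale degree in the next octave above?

F# phrygian: F# G A B C# D E.
So we need the interval from A up to C#.
Counting 10 letters and 16 half steps from A gives a major tenth.

major 10th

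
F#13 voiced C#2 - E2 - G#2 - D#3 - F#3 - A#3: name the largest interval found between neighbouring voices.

Adjacent intervals: C#2→E2 = minor third; E2→G#2 = major third; G#2→D#3 = perfect fifth; D#3→F#3 = minor third; F#3→A#3 = major third.
The largest is G#2 to D#3, a perfect fifth (7 semitones).

perfect fifth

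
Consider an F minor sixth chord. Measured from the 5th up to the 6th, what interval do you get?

F minor sixth is spelled F-A♭-C-D.
That puts C below D.
From C to D is 2 semitones, exactly the major second.

major second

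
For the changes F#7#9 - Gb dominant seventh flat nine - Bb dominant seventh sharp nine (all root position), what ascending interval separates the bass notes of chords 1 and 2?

diminished second

The roots are F# and Gb.
2 letter names make it a second; at 0 semitones (a whole step narrower than major) the quality is diminished.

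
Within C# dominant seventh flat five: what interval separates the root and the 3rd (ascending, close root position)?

C#7b5 (C# dominant seventh flat five) is spelled C#, E#, G, B.
The root is C# and the 3rd is E#.
Counting 3 letters and 4 half steps from C# gives a major third.

major 3rd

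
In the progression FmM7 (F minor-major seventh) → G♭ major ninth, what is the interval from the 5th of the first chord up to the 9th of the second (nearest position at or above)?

minor 6th

FmM7 (F minor-major seventh) has C as its 5th, and G♭ major ninth has A♭ as its 9th.
6 letter names make it a sixth; at 8 semitones (a half step narrower than major) the quality is minor.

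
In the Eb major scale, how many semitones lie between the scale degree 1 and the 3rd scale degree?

4

The scale is Eb F G Ab Bb C D.
Eb up to G is a major third — 4 semitones.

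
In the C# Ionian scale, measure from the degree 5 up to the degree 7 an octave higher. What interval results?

C# major: C# D# E# F# G# A# B#.
The degree 5 is G# and the 7th degree (up an octave) is B#.
Counting 10 letters and 16 half steps from G# gives a major tenth.

major tenth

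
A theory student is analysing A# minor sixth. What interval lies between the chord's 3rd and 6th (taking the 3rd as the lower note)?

The chord tones of A# minor sixth are A#-C#-E#-F##.
3rd = C#; 6th = F##.
C# up to F## is 6 semitones, a half step wider than a perfect fourth, so the interval is augmented.

augmented 4th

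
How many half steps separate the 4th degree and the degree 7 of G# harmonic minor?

The scale is G# A# B C# D# E F##.
C# up to F## is an augmented fourth — 6 semitones.

6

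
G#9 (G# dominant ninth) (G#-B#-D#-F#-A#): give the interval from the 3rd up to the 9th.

m7

That puts B# below A#.
7 letter names make it a seventh; at 10 semitones (a half step narrower than major) the quality is minor.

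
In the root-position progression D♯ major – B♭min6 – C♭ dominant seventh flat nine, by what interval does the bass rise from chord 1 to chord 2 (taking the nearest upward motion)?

The roots are D♯ and B♭.
D♯ up to B♭ is 7 semitones, a whole step narrower than a major sixth, so the interval is diminished.

diminished sixth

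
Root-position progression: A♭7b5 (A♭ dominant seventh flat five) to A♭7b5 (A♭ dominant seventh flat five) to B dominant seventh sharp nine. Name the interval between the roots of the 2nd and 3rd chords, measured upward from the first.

The roots are A♭ and B.
A♭ up to B is 3 semitones, a half step wider than a major second, so the interval is augmented.

augmented second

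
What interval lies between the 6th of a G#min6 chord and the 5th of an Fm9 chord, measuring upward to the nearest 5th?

G#min6 has E# as its 6th, and Fm9 has C as its 5th.
E# up to C is 7 semitones, a whole step narrower than a major sixth, so the interval is diminished.

diminished sixth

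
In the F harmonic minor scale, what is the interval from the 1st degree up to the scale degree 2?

Spelling the F harmonic minor scale: F G Ab Bb C Db E.
So we need the interval from F up to G.
Counting 2 letters and 2 half steps from F gives a major second.

major 2nd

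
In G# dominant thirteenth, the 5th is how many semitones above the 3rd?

G#13 is spelled G# B# D# F# A# E#.
B# to D# is a minor third: 3 semitones.

3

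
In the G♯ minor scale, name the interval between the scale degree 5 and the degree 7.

Spelling the G♯ minor scale: G♯ A♯ B C♯ D♯ E F♯.
The scale degree 5 is D♯ and the degree 7 is F♯.
3 letter names make it a third; at 3 semitones (a half step narrower than major) the quality is minor.

minor third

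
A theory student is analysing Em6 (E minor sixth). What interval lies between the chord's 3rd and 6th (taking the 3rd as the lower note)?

augmented fourth

Em6 (E minor sixth): E G B C#.
The 3rd is G and the 6th is C#.
G up to C# is 6 semitones, a half step wider than a perfect fourth, so the interval is augmented.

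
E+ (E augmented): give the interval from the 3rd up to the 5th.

major third

E+ is spelled E–G#–B#.
3rd = G#; 5th = B#.
From G# to B# is 4 semitones, exactly the major third.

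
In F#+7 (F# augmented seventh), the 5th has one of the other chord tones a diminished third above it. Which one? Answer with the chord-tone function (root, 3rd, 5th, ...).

7th

The chord tones of F#aug7 are F#–A#–C##–E.
The 5th is C##. A diminished third above C## is E.
E is the chord's 7th.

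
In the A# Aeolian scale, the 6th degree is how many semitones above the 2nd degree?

6

The scale is A# B# C# D# E# F# G#.
B# up to F# is a diminished fifth — 6 semitones.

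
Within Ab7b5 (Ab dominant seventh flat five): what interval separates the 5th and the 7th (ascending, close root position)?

M3

Spelling the chord: Ab-C-Ebb-Gb.
That puts Ebb below Gb.
Ebb up to Gb spans 3 letter names and 4 semitones — a major third.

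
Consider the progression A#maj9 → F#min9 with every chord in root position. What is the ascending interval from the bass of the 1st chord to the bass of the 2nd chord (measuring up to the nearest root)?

The roots are A# and F#.
A# up to F# is 8 semitones, a half step narrower than a major sixth, so the interval is minor.

minor 6th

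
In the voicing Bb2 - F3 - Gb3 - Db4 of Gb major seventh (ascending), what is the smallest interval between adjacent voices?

minor 2nd

Adjacent intervals: Bb2→F3 = perfect fifth; F3→Gb3 = minor second; Gb3→Db4 = perfect fifth.
The smallest is F3 to Gb3, a minor second (1 semitone).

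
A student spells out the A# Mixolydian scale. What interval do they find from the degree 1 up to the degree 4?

Spelling the A# Mixolydian scale: A# B# C## D# E# F## G#.
Degree 1 = A#; 4th scale degree = D#.
From A# to D# is 5 semitones, exactly the perfect fourth.

perfect 4th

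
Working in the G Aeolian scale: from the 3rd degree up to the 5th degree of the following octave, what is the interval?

major 10th

G natural minor: G A B♭ C D E♭ F.
So we need the interval from B♭ up to D.
B♭ up to D spans 10 letter names and 16 semitones — a major tenth.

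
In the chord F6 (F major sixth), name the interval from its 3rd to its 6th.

perfect fourth

F6 (F major sixth) is spelled F-A-C-D.
So we need the interval from A up to D.
Counting 4 letters and 5 half steps from A gives a perfect fourth.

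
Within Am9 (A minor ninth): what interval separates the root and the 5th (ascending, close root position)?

Spelling the chord: A C E G B.
Root = A; 5th = E.
A up to E spans 5 letter names and 7 semitones — a perfect fifth.

P5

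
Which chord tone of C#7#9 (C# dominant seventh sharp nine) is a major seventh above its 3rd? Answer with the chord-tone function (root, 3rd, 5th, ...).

9th

The chord tones of C#7#9 are C#-E#-G#-B-D##.
The 3rd is E#. A major seventh above E# is D##.
D## is the chord's 9th.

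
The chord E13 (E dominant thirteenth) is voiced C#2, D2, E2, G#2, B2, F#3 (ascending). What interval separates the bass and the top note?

The outer voices are C#2 and F#3.
C# up to F# spans 11 letter names and 17 semitones — a perfect eleventh.

perfect 11th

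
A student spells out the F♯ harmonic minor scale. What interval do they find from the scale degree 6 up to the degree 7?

F♯ harmonic minor: F♯ G♯ A B C♯ D E♯.
The scale degree 6 is D and the 7th degree is E♯.
D up to E♯ is 3 semitones, a half step wider than a major second, so the interval is augmented.

augmented 2nd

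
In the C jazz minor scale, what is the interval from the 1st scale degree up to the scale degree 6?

major sixth

Spelling the C jazz minor scale: C D Eb F G A B.
That puts C below A.
C up to A spans 6 letter names and 9 semitones — a major sixth.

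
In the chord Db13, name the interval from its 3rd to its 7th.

diminished 5th

Db13 (Db dominant thirteenth): Db-F-Ab-Cb-Eb-Bb.
That puts F below Cb.
5 letter names make it a fifth; at 6 semitones (a half step narrower than perfect) the quality is diminished.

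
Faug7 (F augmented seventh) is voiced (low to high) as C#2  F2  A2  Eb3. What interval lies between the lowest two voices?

Those voices are C#2 and F2.
C# up to F is 4 semitones, a half step narrower than a perfect fourth, so the interval is diminished.

diminished fourth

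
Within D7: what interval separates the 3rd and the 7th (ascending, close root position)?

d5

Spelling the chord: D-F#-A-C.
3rd = F#; 7th = C.
5 letter names make it a fifth; at 6 semitones (a half step narrower than perfect) the quality is diminished.
This 3–7 tritone is the characteristic tension at the heart of the dominant sound.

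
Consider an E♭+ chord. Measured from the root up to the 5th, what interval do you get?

The chord tones of E♭aug are E♭-G-B.
That puts E♭ below B.
From E♭ to B: 8 semitones over a fifth = augmented.

augmented fifth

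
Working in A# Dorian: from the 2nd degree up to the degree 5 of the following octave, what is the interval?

perfect eleventh

Spelling A# Dorian: A# B# C# D# E# F## G#.
That puts B# below E#.
B# up to E# spans 11 letter names and 17 semitones — a perfect eleventh.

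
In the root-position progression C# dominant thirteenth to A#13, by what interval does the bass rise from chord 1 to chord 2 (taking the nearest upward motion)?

The roots are C# and A#.
C# up to A# spans 6 letter names and 9 semitones — a major sixth.

M6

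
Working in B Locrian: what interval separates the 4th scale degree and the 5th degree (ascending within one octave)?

minor second

B locrian: B C D E F G A.
So we need the interval from E up to F.
E up to F is 1 semitone, a half step narrower than a major second, so the interval is minor.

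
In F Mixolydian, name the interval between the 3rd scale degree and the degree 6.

F mixolydian: F G A B♭ C D E♭.
So we need the interval from A up to D.
From A to D is 5 semitones, exactly the perfect fourth.

perfect fourth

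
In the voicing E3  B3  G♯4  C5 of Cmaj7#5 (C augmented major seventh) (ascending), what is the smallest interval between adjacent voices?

diminished fourth

Adjacent intervals: E3→B3 = perfect fifth; B3→G♯4 = major sixth; G♯4→C5 = diminished fourth.
The smallest is G♯4 to C5, a diminished fourth (4 semitones).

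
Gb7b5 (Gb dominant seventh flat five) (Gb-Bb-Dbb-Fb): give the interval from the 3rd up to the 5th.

d3

The 3rd is Bb and the 5th is Dbb.
From Bb to Dbb: 2 semitones over a third = diminished.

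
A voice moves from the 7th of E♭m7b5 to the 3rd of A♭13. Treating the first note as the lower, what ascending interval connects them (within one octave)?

The 7th of E♭m7b5 is D♭; the 3rd of A♭13 is C.
Counting 7 letters and 11 half steps from D♭ gives a major seventh.

M7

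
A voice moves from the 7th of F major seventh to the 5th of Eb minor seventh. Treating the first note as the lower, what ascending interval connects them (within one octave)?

The 7th of F major seventh is E; the 5th of Eb minor seventh is Bb.
From E to Bb: 6 semitones over a fifth = diminished.

diminished 5th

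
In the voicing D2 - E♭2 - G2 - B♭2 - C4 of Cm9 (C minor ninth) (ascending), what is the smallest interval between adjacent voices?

minor second

Adjacent intervals: D2→E♭2 = minor second; E♭2→G2 = major third; G2→B♭2 = minor third; B♭2→C4 = major ninth.
The smallest is D2 to E♭2, a minor second (1 semitone).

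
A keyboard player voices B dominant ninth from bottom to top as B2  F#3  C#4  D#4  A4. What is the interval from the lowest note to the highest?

m14

The outer voices are B2 and A4.
From B to A: 22 semitones over a fourteenth = minor.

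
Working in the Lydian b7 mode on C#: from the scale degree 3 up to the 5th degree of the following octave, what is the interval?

m10

Spelling the Lydian b7 mode on C#: C# D# E# F## G# A# B.
That puts E# below G#.
E# up to G# is 15 semitones, a half step narrower than a major tenth, so the interval is minor.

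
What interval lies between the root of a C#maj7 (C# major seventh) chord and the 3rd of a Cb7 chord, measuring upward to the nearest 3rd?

diminished 3rd

C#maj7 (C# major seventh) has C# as its root, and Cb7 has Eb as its 3rd.
C# up to Eb is 2 semitones, a whole step narrower than a major third, so the interval is diminished.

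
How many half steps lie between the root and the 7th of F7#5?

10

Spelling the chord: F-A-C♯-E♭.
F to E♭ is a minor seventh: 10 semitones.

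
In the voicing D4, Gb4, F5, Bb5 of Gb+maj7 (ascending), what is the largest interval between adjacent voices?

M7

Adjacent intervals: D4→Gb4 = diminished fourth; Gb4→F5 = major seventh; F5→Bb5 = perfect fourth.
The largest is Gb4 to F5, a major seventh (11 semitones).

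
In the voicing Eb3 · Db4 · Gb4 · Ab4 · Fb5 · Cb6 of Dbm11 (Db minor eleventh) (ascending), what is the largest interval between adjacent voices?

m7

Adjacent intervals: Eb3→Db4 = minor seventh; Db4→Gb4 = perfect fourth; Gb4→Ab4 = major second; Ab4→Fb5 = minor sixth; Fb5→Cb6 = perfect fifth.
The largest is Eb3 to Db4, a minor seventh (10 semitones).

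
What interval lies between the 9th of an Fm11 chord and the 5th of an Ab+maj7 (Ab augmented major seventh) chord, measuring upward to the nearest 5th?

M6

The 9th of Fm11 is G; the 5th of Ab+maj7 (Ab augmented major seventh) is E.
Counting 6 letters and 9 half steps from G gives a major sixth.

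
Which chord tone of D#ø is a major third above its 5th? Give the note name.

C#

The chord tones of D#m7b5 (D# half-diminished seventh) are D#-F#-A-C#.
The 5th is A. A major third above A is C#.
C# is the chord's 7th.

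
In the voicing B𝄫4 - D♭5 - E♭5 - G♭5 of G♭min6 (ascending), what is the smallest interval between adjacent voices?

Adjacent intervals: B𝄫4→D♭5 = major third; D♭5→E♭5 = major second; E♭5→G♭5 = minor third.
The smallest is D♭5 to E♭5, a major second (2 semitones).

major 2nd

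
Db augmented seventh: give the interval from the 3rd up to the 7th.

diminished fifth

Db augmented seventh: Db F A Cb.
The 3rd is F and the 7th is Cb.
From F to Cb: 6 semitones over a fifth = diminished.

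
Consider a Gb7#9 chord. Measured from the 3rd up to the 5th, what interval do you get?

minor third

Gb dominant seventh sharp nine is spelled Gb-Bb-Db-Fb-A.
3rd = Bb; 5th = Db.
3 letter names make it a third; at 3 semitones (a half step narrower than major) the quality is minor.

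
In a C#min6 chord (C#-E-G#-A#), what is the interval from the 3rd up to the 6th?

A4

The 3rd is E and the 6th is A#.
E up to A# is 6 semitones, a half step wider than a perfect fourth, so the interval is augmented.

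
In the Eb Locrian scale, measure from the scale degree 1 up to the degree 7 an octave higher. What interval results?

minor fourteenth

Spelling the Eb Locrian scale: Eb Fb Gb Ab Bbb Cb Db.
Scale degree 1 = Eb; 7th scale degree (up an octave) = Db.
Eb up to Db is 22 semitones, a half step narrower than a major fourteenth, so the interval is minor.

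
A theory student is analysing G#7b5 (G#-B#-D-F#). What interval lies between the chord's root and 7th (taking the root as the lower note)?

m7

Root = G#; 7th = F#.
From G# to F#: 10 semitones over a seventh = minor.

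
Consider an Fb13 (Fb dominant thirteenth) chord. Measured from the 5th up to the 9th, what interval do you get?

Fb13 is spelled Fb-Ab-Cb-Ebb-Gb-Db.
So we need the interval from Cb up to Gb.
Cb up to Gb spans 5 letter names and 7 semitones — a perfect fifth.

perfect fifth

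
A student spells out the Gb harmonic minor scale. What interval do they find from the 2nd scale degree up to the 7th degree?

Spelling the Gb harmonic minor scale: Gb Ab Bbb Cb Db Ebb F.
2nd scale degree = Ab; 7th scale degree = F.
Ab up to F spans 6 letter names and 9 semitones — a major sixth.

major 6th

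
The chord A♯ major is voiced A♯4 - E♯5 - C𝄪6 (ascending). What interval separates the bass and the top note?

The outer voices are A♯4 and C𝄪6.
Counting 10 letters and 16 half steps from A♯ gives a major tenth.

M10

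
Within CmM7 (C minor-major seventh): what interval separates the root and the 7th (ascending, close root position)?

major 7th

The chord tones of C minor-major seventh are C–E♭–G–B.
That puts C below B.
C up to B spans 7 letter names and 11 semitones — a major seventh.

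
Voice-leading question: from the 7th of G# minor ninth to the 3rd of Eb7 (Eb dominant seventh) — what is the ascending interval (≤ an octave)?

minor second

G# minor ninth has F# as its 7th, and Eb7 (Eb dominant seventh) has G as its 3rd.
F# up to G is 1 semitone, a half step narrower than a major second, so the interval is minor.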